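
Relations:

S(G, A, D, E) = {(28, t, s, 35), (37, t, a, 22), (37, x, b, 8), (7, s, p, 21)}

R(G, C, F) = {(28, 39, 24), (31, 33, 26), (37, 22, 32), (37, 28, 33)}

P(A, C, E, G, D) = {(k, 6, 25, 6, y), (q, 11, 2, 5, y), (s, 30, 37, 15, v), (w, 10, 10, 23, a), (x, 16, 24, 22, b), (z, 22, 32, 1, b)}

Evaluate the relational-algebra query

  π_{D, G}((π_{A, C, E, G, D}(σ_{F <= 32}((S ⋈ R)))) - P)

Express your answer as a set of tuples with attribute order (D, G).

{(a, 37), (b, 37), (s, 28)}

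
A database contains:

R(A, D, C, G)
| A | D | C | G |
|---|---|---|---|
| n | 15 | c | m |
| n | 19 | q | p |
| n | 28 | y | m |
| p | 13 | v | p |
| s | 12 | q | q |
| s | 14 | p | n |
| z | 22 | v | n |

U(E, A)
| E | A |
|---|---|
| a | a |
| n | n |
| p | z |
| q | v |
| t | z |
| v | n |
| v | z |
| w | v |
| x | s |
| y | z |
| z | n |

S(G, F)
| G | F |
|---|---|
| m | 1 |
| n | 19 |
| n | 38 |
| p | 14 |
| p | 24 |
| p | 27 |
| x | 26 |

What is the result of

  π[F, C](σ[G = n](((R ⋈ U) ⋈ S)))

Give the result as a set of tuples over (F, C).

{(19, p), (19, v), (38, p), (38, v)}

Natural join on A: {(n, 15, c, m, n), (n, 15, c, m, v), (n, 15, c, m, z), (n, 19, q, p, n), (n, 19, q, p, v), (n, 19, q, p, z), (n, 28, y, m, n), (n, 28, y, m, v), (n, 28, y, m, z), (s, 12, q, q, x), (s, 14, p, n, x), (z, 22, v, n, p), (z, 22, v, n, t), (z, 22, v, n, v), (z, 22, v, n, y)}
Natural join on G: {(n, 15, c, m, n, 1), (n, 15, c, m, v, 1), (n, 15, c, m, z, 1), (n, 19, q, p, n, 14), (n, 19, q, p, n, 24), (n, 19, q, p, n, 27), (n, 19, q, p, v, 14), (n, 19, q, p, v, 24), (n, 19, q, p, v, 27), (n, 19, q, p, z, 14), (n, 19, q, p, z, 24), (n, 19, q, p, z, 27), (n, 28, y, m, n, 1), (n, 28, y, m, v, 1), (n, 28, y, m, z, 1), (s, 14, p, n, x, 19), (s, 14, p, n, x, 38), (z, 22, v, n, p, 19), (z, 22, v, n, p, 38), (z, 22, v, n, t, 19), (z, 22, v, n, t, 38), (z, 22, v, n, v, 19), (z, 22, v, n, v, 38), (z, 22, v, n, y, 19), (z, 22, v, n, y, 38)}
Apply σ_{G = n}; surviving tuples: {(s, 14, p, n, x, 19), (s, 14, p, n, x, 38), (z, 22, v, n, p, 19), (z, 22, v, n, p, 38), (z, 22, v, n, t, 19), (z, 22, v, n, t, 38), (z, 22, v, n, v, 19), (z, 22, v, n, v, 38), (z, 22, v, n, y, 19), (z, 22, v, n, y, 38)}
π[F, C]: project onto (F, C) (6 duplicate(s) eliminated) → {(19, p), (19, v), (38, p), (38, v)}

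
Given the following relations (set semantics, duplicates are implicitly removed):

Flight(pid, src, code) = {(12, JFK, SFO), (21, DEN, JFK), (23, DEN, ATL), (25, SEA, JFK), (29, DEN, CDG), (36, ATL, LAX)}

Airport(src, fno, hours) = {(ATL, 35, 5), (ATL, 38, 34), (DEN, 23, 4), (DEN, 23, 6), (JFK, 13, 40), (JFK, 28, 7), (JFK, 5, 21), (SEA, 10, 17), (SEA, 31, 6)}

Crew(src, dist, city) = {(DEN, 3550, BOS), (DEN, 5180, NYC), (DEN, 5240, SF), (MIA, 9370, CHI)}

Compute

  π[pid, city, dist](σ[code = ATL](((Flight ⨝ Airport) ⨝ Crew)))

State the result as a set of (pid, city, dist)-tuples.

{(23, BOS, 3550), (23, NYC, 5180), (23, SF, 5240)}

Joining Flight and Airport on src yields {(12, JFK, SFO, 13, 40), (12, JFK, SFO, 28, 7), (12, JFK, SFO, 5, 21), (21, DEN, JFK, 23, 4), (21, DEN, JFK, 23, 6), (23, DEN, ATL, 23, 4), (23, DEN, ATL, 23, 6), (25, SEA, JFK, 10, 17), (25, SEA, JFK, 31, 6), (29, DEN, CDG, 23, 4), (29, DEN, CDG, 23, 6), (36, ATL, LAX, 35, 5), (36, ATL, LAX, 38, 34)}.
Joining (Flight ⨝ Airport) and Crew on src yields {(21, DEN, JFK, 23, 4, 3550, BOS), (21, DEN, JFK, 23, 4, 5180, NYC), (21, DEN, JFK, 23, 4, 5240, SF), (21, DEN, JFK, 23, 6, 3550, BOS), (21, DEN, JFK, 23, 6, 5180, NYC), (21, DEN, JFK, 23, 6, 5240, SF), (23, DEN, ATL, 23, 4, 3550, BOS), (23, DEN, ATL, 23, 4, 5180, NYC), (23, DEN, ATL, 23, 4, 5240, SF), (23, DEN, ATL, 23, 6, 3550, BOS), (23, DEN, ATL, 23, 6, 5180, NYC), (23, DEN, ATL, 23, 6, 5240, SF), (29, DEN, CDG, 23, 4, 3550, BOS), (29, DEN, CDG, 23, 4, 5180, NYC), (29, DEN, CDG, 23, 4, 5240, SF), (29, DEN, CDG, 23, 6, 3550, BOS), (29, DEN, CDG, 23, 6, 5180, NYC), (29, DEN, CDG, 23, 6, 5240, SF)}.
Apply σ_{code = ATL}; surviving tuples: {(23, DEN, ATL, 23, 4, 3550, BOS), (23, DEN, ATL, 23, 4, 5180, NYC), (23, DEN, ATL, 23, 4, 5240, SF), (23, DEN, ATL, 23, 6, 3550, BOS), (23, DEN, ATL, 23, 6, 5180, NYC), (23, DEN, ATL, 23, 6, 5240, SF)}
Keep only column(s) pid, city, dist (3 duplicate(s) eliminated): {(23, BOS, 3550), (23, NYC, 5180), (23, SF, 5240)}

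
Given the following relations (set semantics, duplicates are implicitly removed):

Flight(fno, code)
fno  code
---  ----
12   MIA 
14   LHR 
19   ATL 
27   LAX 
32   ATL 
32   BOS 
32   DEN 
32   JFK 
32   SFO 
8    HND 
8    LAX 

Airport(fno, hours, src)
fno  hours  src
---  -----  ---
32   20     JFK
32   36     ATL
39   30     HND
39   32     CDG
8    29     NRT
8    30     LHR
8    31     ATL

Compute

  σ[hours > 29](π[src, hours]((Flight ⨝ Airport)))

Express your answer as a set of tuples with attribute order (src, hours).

{(ATL, 31), (ATL, 36), (LHR, 30)}

Joining Flight and Airport on fno yields {(32, ATL, 20, JFK), (32, ATL, 36, ATL), (32, BOS, 20, JFK), (32, BOS, 36, ATL), (32, DEN, 20, JFK), (32, DEN, 36, ATL), (32, JFK, 20, JFK), (32, JFK, 36, ATL), (32, SFO, 20, JFK), (32, SFO, 36, ATL), (8, HND, 29, NRT), (8, HND, 30, LHR), (8, HND, 31, ATL), (8, LAX, 29, NRT), (8, LAX, 30, LHR), (8, LAX, 31, ATL)}.
π[src, hours]: project onto (src, hours) (11 duplicate(s) eliminated) → {(ATL, 31), (ATL, 36), (JFK, 20), (LHR, 30), (NRT, 29)}
Apply σ_{hours > 29}; surviving tuples: {(ATL, 31), (ATL, 36), (LHR, 30)}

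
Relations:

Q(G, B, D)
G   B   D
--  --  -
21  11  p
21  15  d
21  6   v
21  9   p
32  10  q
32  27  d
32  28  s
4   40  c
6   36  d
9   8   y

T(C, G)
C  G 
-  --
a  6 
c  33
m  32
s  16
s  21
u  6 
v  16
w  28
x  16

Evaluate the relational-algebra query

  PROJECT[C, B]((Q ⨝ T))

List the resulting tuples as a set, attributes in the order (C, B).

{(a, 36), (m, 10), (m, 27), (m, 28), (s, 11), (s, 15), (s, 6), (s, 9), (u, 36)}

Joining Q and T on G yields {(21, 11, p, s), (21, 15, d, s), (21, 6, v, s), (21, 9, p, s), (32, 10, q, m), (32, 27, d, m), (32, 28, s, m), (6, 36, d, a), (6, 36, d, u)}.
Projecting to C, B: {(a, 36), (m, 10), (m, 27), (m, 28), (s, 11), (s, 15), (s, 6), (s, 9), (u, 36)}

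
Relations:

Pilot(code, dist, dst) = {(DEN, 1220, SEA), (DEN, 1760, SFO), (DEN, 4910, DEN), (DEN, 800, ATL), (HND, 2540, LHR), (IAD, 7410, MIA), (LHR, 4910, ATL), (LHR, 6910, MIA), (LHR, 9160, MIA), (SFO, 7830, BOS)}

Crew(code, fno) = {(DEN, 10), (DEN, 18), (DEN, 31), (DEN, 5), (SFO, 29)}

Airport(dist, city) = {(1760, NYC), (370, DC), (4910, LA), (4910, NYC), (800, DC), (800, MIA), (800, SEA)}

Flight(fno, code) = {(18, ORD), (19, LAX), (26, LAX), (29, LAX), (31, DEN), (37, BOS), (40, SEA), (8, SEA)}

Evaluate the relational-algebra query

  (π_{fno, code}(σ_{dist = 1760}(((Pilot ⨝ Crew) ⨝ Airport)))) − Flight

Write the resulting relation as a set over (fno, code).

Pilot ⋈ Crew (natural join on code): {(DEN, 1220, SEA, 10), (DEN, 1220, SEA, 18), (DEN, 1220, SEA, 31), (DEN, 1220, SEA, 5), (DEN, 1760, SFO, 10), (DEN, 1760, SFO, 18), (DEN, 1760, SFO, 31), (DEN, 1760, SFO, 5), (DEN, 4910, DEN, 10), (DEN, 4910, DEN, 18), (DEN, 4910, DEN, 31), (DEN, 4910, DEN, 5), (DEN, 800, ATL, 10), (DEN, 800, ATL, 18), (DEN, 800, ATL, 31), (DEN, 800, ATL, 5), (SFO, 7830, BOS, 29)}
(Pilot ⨝ Crew) ⋈ Airport (natural join on dist): {(DEN, 1760, SFO, 10, NYC), (DEN, 1760, SFO, 18, NYC), (DEN, 1760, SFO, 31, NYC), (DEN, 1760, SFO, 5, NYC), (DEN, 4910, DEN, 10, LA), (DEN, 4910, DEN, 10, NYC), (DEN, 4910, DEN, 18, LA), (DEN, 4910, DEN, 18, NYC), (DEN, 4910, DEN, 31, LA), (DEN, 4910, DEN, 31, NYC), (DEN, 4910, DEN, 5, LA), (DEN, 4910, DEN, 5, NYC), (DEN, 800, ATL, 10, DC), (DEN, 800, ATL, 10, MIA), (DEN, 800, ATL, 10, SEA), (DEN, 800, ATL, 18, DC), (DEN, 800, ATL, 18, MIA), (DEN, 800, ATL, 18, SEA), (DEN, 800, ATL, 31, DC), (DEN, 800, ATL, 31, MIA), (DEN, 800, ATL, 31, SEA), (DEN, 800, ATL, 5, DC), (DEN, 800, ATL, 5, MIA), (DEN, 800, ATL, 5, SEA)}
Filtering on dist = 1760 leaves {(DEN, 1760, SFO, 10, NYC), (DEN, 1760, SFO, 18, NYC), (DEN, 1760, SFO, 31, NYC), (DEN, 1760, SFO, 5, NYC)}.
Projecting to fno, code: {(10, DEN), (18, DEN), (31, DEN), (5, DEN)}
Difference: {(10, DEN), (18, DEN), (31, DEN), (5, DEN)} with {(18, ORD), (19, LAX), (26, LAX), (29, LAX), (31, DEN), (37, BOS), (40, SEA), (8, SEA)} → {(10, DEN), (18, DEN), (5, DEN)}

{(10, DEN), (18, DEN), (5, DEN)}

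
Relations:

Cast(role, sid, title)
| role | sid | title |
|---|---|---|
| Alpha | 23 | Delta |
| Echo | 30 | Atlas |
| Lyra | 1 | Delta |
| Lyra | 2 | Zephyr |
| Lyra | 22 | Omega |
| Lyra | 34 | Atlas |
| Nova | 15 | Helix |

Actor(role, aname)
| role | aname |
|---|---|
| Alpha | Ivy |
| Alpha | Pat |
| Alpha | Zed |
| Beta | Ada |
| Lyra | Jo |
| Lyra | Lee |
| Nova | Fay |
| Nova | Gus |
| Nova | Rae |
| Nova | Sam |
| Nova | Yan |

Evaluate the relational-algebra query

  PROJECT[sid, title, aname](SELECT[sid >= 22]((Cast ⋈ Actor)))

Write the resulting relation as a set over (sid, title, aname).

Natural join on role: {(Alpha, 23, Delta, Ivy), (Alpha, 23, Delta, Pat), (Alpha, 23, Delta, Zed), (Lyra, 1, Delta, Jo), (Lyra, 1, Delta, Lee), (Lyra, 2, Zephyr, Jo), (Lyra, 2, Zephyr, Lee), (Lyra, 22, Omega, Jo), (Lyra, 22, Omega, Lee), (Lyra, 34, Atlas, Jo), (Lyra, 34, Atlas, Lee), (Nova, 15, Helix, Fay), (Nova, 15, Helix, Gus), (Nova, 15, Helix, Rae), (Nova, 15, Helix, Sam), (Nova, 15, Helix, Yan)}
Apply σ_{sid >= 22}; surviving tuples: {(Alpha, 23, Delta, Ivy), (Alpha, 23, Delta, Pat), (Alpha, 23, Delta, Zed), (Lyra, 22, Omega, Jo), (Lyra, 22, Omega, Lee), (Lyra, 34, Atlas, Jo), (Lyra, 34, Atlas, Lee)}
Projecting to sid, title, aname: {(22, Omega, Jo), (22, Omega, Lee), (23, Delta, Ivy), (23, Delta, Pat), (23, Delta, Zed), (34, Atlas, Jo), (34, Atlas, Lee)}

{(22, Omega, Jo), (22, Omega, Lee), (23, Delta, Ivy), (23, Delta, Pat), (23, Delta, Zed), (34, Atlas, Jo), (34, Atlas, Lee)}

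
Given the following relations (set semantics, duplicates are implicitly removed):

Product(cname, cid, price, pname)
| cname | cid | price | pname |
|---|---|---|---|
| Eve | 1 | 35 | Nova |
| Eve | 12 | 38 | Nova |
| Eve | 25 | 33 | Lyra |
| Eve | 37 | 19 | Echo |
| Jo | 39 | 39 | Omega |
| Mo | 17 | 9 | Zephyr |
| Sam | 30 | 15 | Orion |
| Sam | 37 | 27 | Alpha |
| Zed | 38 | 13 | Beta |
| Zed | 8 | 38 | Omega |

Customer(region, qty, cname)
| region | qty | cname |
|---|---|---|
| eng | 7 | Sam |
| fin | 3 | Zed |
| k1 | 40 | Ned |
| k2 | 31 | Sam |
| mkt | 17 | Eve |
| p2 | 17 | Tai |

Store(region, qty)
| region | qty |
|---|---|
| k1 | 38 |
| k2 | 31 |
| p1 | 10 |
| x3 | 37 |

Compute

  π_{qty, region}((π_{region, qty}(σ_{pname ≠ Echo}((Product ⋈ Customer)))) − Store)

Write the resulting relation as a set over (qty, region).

{(17, mkt), (3, fin), (7, eng)}

Natural join on cname: {(Eve, 1, 35, Nova, mkt, 17), (Eve, 12, 38, Nova, mkt, 17), (Eve, 25, 33, Lyra, mkt, 17), (Eve, 37, 19, Echo, mkt, 17), (Sam, 30, 15, Orion, eng, 7), (Sam, 30, 15, Orion, k2, 31), (Sam, 37, 27, Alpha, eng, 7), (Sam, 37, 27, Alpha, k2, 31), (Zed, 38, 13, Beta, fin, 3), (Zed, 8, 38, Omega, fin, 3)}
σ[pname ≠ Echo]: keep tuples satisfying pname ≠ Echo → {(Eve, 1, 35, Nova, mkt, 17), (Eve, 12, 38, Nova, mkt, 17), (Eve, 25, 33, Lyra, mkt, 17), (Sam, 30, 15, Orion, eng, 7), (Sam, 30, 15, Orion, k2, 31), (Sam, 37, 27, Alpha, eng, 7), (Sam, 37, 27, Alpha, k2, 31), (Zed, 38, 13, Beta, fin, 3), (Zed, 8, 38, Omega, fin, 3)}
π_{region, qty} gives {(eng, 7), (fin, 3), (k2, 31), (mkt, 17)} (5 duplicate(s) eliminated).
Taking the difference: {(eng, 7), (fin, 3), (mkt, 17)}
π_{qty, region} gives {(17, mkt), (3, fin), (7, eng)}.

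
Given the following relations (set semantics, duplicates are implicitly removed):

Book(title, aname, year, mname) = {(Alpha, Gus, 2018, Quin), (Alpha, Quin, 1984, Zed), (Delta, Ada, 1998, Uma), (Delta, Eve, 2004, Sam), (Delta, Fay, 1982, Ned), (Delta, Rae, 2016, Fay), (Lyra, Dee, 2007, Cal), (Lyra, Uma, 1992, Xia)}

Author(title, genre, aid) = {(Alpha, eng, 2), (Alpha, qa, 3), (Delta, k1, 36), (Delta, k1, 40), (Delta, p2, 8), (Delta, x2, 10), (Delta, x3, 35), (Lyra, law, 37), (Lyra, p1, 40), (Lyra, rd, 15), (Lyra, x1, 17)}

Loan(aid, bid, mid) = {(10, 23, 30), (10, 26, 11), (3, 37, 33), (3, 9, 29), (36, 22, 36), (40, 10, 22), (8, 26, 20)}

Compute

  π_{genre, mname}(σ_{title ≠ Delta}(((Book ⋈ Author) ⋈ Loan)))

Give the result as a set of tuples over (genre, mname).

Book ⋈ Author (natural join on title): {(Alpha, Gus, 2018, Quin, eng, 2), (Alpha, Gus, 2018, Quin, qa, 3), (Alpha, Quin, 1984, Zed, eng, 2), (Alpha, Quin, 1984, Zed, qa, 3), (Delta, Ada, 1998, Uma, k1, 36), (Delta, Ada, 1998, Uma, k1, 40), (Delta, Ada, 1998, Uma, p2, 8), (Delta, Ada, 1998, Uma, x2, 10), (Delta, Ada, 1998, Uma, x3, 35), (Delta, Eve, 2004, Sam, k1, 36), (Delta, Eve, 2004, Sam, k1, 40), (Delta, Eve, 2004, Sam, p2, 8), (Delta, Eve, 2004, Sam, x2, 10), (Delta, Eve, 2004, Sam, x3, 35), (Delta, Fay, 1982, Ned, k1, 36), (Delta, Fay, 1982, Ned, k1, 40), (Delta, Fay, 1982, Ned, p2, 8), (Delta, Fay, 1982, Ned, x2, 10), (Delta, Fay, 1982, Ned, x3, 35), (Delta, Rae, 2016, Fay, k1, 36), (Delta, Rae, 2016, Fay, k1, 40), (Delta, Rae, 2016, Fay, p2, 8), (Delta, Rae, 2016, Fay, x2, 10), (Delta, Rae, 2016, Fay, x3, 35), (Lyra, Dee, 2007, Cal, law, 37), (Lyra, Dee, 2007, Cal, p1, 40), (Lyra, Dee, 2007, Cal, rd, 15), (Lyra, Dee, 2007, Cal, x1, 17), (Lyra, Uma, 1992, Xia, law, 37), (Lyra, Uma, 1992, Xia, p1, 40), (Lyra, Uma, 1992, Xia, rd, 15), (Lyra, Uma, 1992, Xia, x1, 17)}
(Book ⋈ Author) ⋈ Loan (natural join on aid): {(Alpha, Gus, 2018, Quin, qa, 3, 37, 33), (Alpha, Gus, 2018, Quin, qa, 3, 9, 29), (Alpha, Quin, 1984, Zed, qa, 3, 37, 33), (Alpha, Quin, 1984, Zed, qa, 3, 9, 29), (Delta, Ada, 1998, Uma, k1, 36, 22, 36), (Delta, Ada, 1998, Uma, k1, 40, 10, 22), (Delta, Ada, 1998, Uma, p2, 8, 26, 20), (Delta, Ada, 1998, Uma, x2, 10, 23, 30), (Delta, Ada, 1998, Uma, x2, 10, 26, 11), (Delta, Eve, 2004, Sam, k1, 36, 22, 36), (Delta, Eve, 2004, Sam, k1, 40, 10, 22), (Delta, Eve, 2004, Sam, p2, 8, 26, 20), (Delta, Eve, 2004, Sam, x2, 10, 23, 30), (Delta, Eve, 2004, Sam, x2, 10, 26, 11), (Delta, Fay, 1982, Ned, k1, 36, 22, 36), (Delta, Fay, 1982, Ned, k1, 40, 10, 22), (Delta, Fay, 1982, Ned, p2, 8, 26, 20), (Delta, Fay, 1982, Ned, x2, 10, 23, 30), (Delta, Fay, 1982, Ned, x2, 10, 26, 11), (Delta, Rae, 2016, Fay, k1, 36, 22, 36), (Delta, Rae, 2016, Fay, k1, 40, 10, 22), (Delta, Rae, 2016, Fay, p2, 8, 26, 20), (Delta, Rae, 2016, Fay, x2, 10, 23, 30), (Delta, Rae, 2016, Fay, x2, 10, 26, 11), (Lyra, Dee, 2007, Cal, p1, 40, 10, 22), (Lyra, Uma, 1992, Xia, p1, 40, 10, 22)}
Apply σ_{title ≠ Delta}; surviving tuples: {(Alpha, Gus, 2018, Quin, qa, 3, 37, 33), (Alpha, Gus, 2018, Quin, qa, 3, 9, 29), (Alpha, Quin, 1984, Zed, qa, 3, 37, 33), (Alpha, Quin, 1984, Zed, qa, 3, 9, 29), (Lyra, Dee, 2007, Cal, p1, 40, 10, 22), (Lyra, Uma, 1992, Xia, p1, 40, 10, 22)}
π[genre, mname]: project onto (genre, mname) (2 duplicate(s) eliminated) → {(p1, Cal), (p1, Xia), (qa, Quin), (qa, Zed)}

{(p1, Cal), (p1, Xia), (qa, Quin), (qa, Zed)}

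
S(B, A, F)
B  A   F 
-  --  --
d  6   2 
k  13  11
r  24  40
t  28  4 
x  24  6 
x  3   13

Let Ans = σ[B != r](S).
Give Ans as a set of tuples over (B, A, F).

{(d, 6, 2), (k, 13, 11), (t, 28, 4), (x, 24, 6), (x, 3, 13)}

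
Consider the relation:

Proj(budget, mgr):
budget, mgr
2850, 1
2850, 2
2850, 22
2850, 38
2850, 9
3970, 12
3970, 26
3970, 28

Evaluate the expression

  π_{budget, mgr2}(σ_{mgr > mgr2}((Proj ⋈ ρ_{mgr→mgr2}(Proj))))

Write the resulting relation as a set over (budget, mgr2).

{(2850, 1), (2850, 2), (2850, 22), (2850, 9), (3970, 12), (3970, 26)}

ρ[mgr→mgr2]: schema becomes (budget, mgr2); tuples unchanged.
Natural join on budget: {(2850, 1, 1), (2850, 1, 2), (2850, 1, 22), (2850, 1, 38), (2850, 1, 9), (2850, 2, 1), (2850, 2, 2), (2850, 2, 22), (2850, 2, 38), (2850, 2, 9), (2850, 22, 1), (2850, 22, 2), (2850, 22, 22), (2850, 22, 38), (2850, 22, 9), (2850, 38, 1), (2850, 38, 2), (2850, 38, 22), (2850, 38, 38), (2850, 38, 9), (2850, 9, 1), (2850, 9, 2), (2850, 9, 22), (2850, 9, 38), (2850, 9, 9), (3970, 12, 12), (3970, 12, 26), (3970, 12, 28), (3970, 26, 12), (3970, 26, 26), (3970, 26, 28), (3970, 28, 12), (3970, 28, 26), (3970, 28, 28)}
Selection mgr > mgr2: {(2850, 2, 1), (2850, 22, 1), (2850, 22, 2), (2850, 22, 9), (2850, 38, 1), (2850, 38, 2), (2850, 38, 22), (2850, 38, 9), (2850, 9, 1), (2850, 9, 2), (3970, 26, 12), (3970, 28, 12), (3970, 28, 26)}
π_{budget, mgr2} gives {(2850, 1), (2850, 2), (2850, 22), (2850, 9), (3970, 12), (3970, 26)} (7 duplicate(s) eliminated).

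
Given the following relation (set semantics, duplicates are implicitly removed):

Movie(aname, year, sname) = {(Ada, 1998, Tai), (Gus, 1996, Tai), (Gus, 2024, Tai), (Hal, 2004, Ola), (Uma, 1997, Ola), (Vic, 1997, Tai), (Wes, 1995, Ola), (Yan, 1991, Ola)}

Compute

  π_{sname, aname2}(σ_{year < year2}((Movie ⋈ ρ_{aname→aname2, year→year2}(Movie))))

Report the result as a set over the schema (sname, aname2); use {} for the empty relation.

ρ[aname→aname2, year→year2]: schema becomes (aname2, year2, sname); tuples unchanged.
Movie ⋈ ρ_{aname→aname2, year→year2}(Movie) (natural join on sname): {(Ada, 1998, Tai, Ada, 1998), (Ada, 1998, Tai, Gus, 1996), (Ada, 1998, Tai, Gus, 2024), (Ada, 1998, Tai, Vic, 1997), (Gus, 1996, Tai, Ada, 1998), (Gus, 1996, Tai, Gus, 1996), (Gus, 1996, Tai, Gus, 2024), (Gus, 1996, Tai, Vic, 1997), (Gus, 2024, Tai, Ada, 1998), (Gus, 2024, Tai, Gus, 1996), (Gus, 2024, Tai, Gus, 2024), (Gus, 2024, Tai, Vic, 1997), (Hal, 2004, Ola, Hal, 2004), (Hal, 2004, Ola, Uma, 1997), (Hal, 2004, Ola, Wes, 1995), (Hal, 2004, Ola, Yan, 1991), (Uma, 1997, Ola, Hal, 2004), (Uma, 1997, Ola, Uma, 1997), (Uma, 1997, Ola, Wes, 1995), (Uma, 1997, Ola, Yan, 1991), (Vic, 1997, Tai, Ada, 1998), (Vic, 1997, Tai, Gus, 1996), (Vic, 1997, Tai, Gus, 2024), (Vic, 1997, Tai, Vic, 1997), (Wes, 1995, Ola, Hal, 2004), (Wes, 1995, Ola, Uma, 1997), (Wes, 1995, Ola, Wes, 1995), (Wes, 1995, Ola, Yan, 1991), (Yan, 1991, Ola, Hal, 2004), (Yan, 1991, Ola, Uma, 1997), (Yan, 1991, Ola, Wes, 1995), (Yan, 1991, Ola, Yan, 1991)}
Apply σ_{year < year2}; surviving tuples: {(Ada, 1998, Tai, Gus, 2024), (Gus, 1996, Tai, Ada, 1998), (Gus, 1996, Tai, Gus, 2024), (Gus, 1996, Tai, Vic, 1997), (Uma, 1997, Ola, Hal, 2004), (Vic, 1997, Tai, Ada, 1998), (Vic, 1997, Tai, Gus, 2024), (Wes, 1995, Ola, Hal, 2004), (Wes, 1995, Ola, Uma, 1997), (Yan, 1991, Ola, Hal, 2004), (Yan, 1991, Ola, Uma, 1997), (Yan, 1991, Ola, Wes, 1995)}
π[sname, aname2]: project onto (sname, aname2) (6 duplicate(s) eliminated) → {(Ola, Hal), (Ola, Uma), (Ola, Wes), (Tai, Ada), (Tai, Gus), (Tai, Vic)}

{(Ola, Hal), (Ola, Uma), (Ola, Wes), (Tai, Ada), (Tai, Gus), (Tai, Vic)}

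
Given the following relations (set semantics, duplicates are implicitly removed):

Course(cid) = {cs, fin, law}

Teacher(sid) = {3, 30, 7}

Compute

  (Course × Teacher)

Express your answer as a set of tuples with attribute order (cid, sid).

{(cs, 3), (cs, 30), (cs, 7), (fin, 3), (fin, 30), (fin, 7), (law, 3), (law, 30), (law, 7)}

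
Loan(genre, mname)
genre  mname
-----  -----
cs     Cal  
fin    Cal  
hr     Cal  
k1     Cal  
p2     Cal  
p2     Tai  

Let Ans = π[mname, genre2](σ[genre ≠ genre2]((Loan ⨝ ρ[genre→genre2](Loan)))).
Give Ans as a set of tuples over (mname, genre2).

{(Cal, cs), (Cal, fin), (Cal, hr), (Cal, k1), (Cal, p2)}

ρ[genre→genre2]: schema becomes (genre2, mname); tuples unchanged.
Joining Loan and ρ[genre→genre2](Loan) on mname yields {(cs, Cal, cs), (cs, Cal, fin), (cs, Cal, hr), (cs, Cal, k1), (cs, Cal, p2), (fin, Cal, cs), (fin, Cal, fin), (fin, Cal, hr), (fin, Cal, k1), (fin, Cal, p2), (hr, Cal, cs), (hr, Cal, fin), (hr, Cal, hr), (hr, Cal, k1), (hr, Cal, p2), (k1, Cal, cs), (k1, Cal, fin), (k1, Cal, hr), (k1, Cal, k1), (k1, Cal, p2), (p2, Cal, cs), (p2, Cal, fin), (p2, Cal, hr), (p2, Cal, k1), (p2, Cal, p2), (p2, Tai, p2)}.
σ[genre ≠ genre2]: keep tuples satisfying genre ≠ genre2 → {(cs, Cal, fin), (cs, Cal, hr), (cs, Cal, k1), (cs, Cal, p2), (fin, Cal, cs), (fin, Cal, hr), (fin, Cal, k1), (fin, Cal, p2), (hr, Cal, cs), (hr, Cal, fin), (hr, Cal, k1), (hr, Cal, p2), (k1, Cal, cs), (k1, Cal, fin), (k1, Cal, hr), (k1, Cal, p2), (p2, Cal, cs), (p2, Cal, fin), (p2, Cal, hr), (p2, Cal, k1)}
Projecting to mname, genre2 (15 duplicate(s) eliminated): {(Cal, cs), (Cal, fin), (Cal, hr), (Cal, k1), (Cal, p2)}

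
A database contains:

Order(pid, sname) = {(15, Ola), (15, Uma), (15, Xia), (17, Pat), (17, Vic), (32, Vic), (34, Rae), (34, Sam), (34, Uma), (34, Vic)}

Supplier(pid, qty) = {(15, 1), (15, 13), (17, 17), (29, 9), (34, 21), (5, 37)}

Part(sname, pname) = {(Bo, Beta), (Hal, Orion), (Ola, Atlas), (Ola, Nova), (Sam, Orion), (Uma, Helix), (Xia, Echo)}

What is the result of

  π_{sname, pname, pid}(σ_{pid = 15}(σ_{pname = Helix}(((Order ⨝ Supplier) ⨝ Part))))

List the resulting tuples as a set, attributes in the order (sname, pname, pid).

{(Uma, Helix, 15)}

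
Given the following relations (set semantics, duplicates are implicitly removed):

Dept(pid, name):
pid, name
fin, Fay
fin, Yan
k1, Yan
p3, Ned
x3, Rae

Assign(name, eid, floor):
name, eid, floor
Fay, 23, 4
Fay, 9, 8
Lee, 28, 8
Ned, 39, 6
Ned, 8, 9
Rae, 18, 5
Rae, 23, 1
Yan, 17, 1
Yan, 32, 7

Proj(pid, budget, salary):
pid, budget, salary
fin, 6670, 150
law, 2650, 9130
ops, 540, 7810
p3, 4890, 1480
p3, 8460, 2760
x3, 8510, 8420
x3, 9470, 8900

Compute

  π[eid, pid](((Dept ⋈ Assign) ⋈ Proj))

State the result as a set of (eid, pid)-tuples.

{(17, fin), (18, x3), (23, fin), (23, x3), (32, fin), (39, p3), (8, p3), (9, fin)}

Natural join on name: {(fin, Fay, 23, 4), (fin, Fay, 9, 8), (fin, Yan, 17, 1), (fin, Yan, 32, 7), (k1, Yan, 17, 1), (k1, Yan, 32, 7), (p3, Ned, 39, 6), (p3, Ned, 8, 9), (x3, Rae, 18, 5), (x3, Rae, 23, 1)}
Natural join on pid: {(fin, Fay, 23, 4, 6670, 150), (fin, Fay, 9, 8, 6670, 150), (fin, Yan, 17, 1, 6670, 150), (fin, Yan, 32, 7, 6670, 150), (p3, Ned, 39, 6, 4890, 1480), (p3, Ned, 39, 6, 8460, 2760), (p3, Ned, 8, 9, 4890, 1480), (p3, Ned, 8, 9, 8460, 2760), (x3, Rae, 18, 5, 8510, 8420), (x3, Rae, 18, 5, 9470, 8900), (x3, Rae, 23, 1, 8510, 8420), (x3, Rae, 23, 1, 9470, 8900)}
π_{eid, pid} gives {(17, fin), (18, x3), (23, fin), (23, x3), (32, fin), (39, p3), (8, p3), (9, fin)} (4 duplicate(s) eliminated).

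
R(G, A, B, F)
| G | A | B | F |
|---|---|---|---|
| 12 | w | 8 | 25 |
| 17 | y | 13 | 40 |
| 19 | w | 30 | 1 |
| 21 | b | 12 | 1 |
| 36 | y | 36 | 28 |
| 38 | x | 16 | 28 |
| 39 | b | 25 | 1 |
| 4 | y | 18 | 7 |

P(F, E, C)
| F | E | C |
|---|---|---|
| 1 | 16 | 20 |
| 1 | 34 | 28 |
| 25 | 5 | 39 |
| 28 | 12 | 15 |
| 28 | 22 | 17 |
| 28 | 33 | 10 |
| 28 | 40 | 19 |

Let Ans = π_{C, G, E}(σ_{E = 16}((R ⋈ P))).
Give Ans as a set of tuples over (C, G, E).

R ⋈ P (natural join on F): {(12, w, 8, 25, 5, 39), (19, w, 30, 1, 16, 20), (19, w, 30, 1, 34, 28), (21, b, 12, 1, 16, 20), (21, b, 12, 1, 34, 28), (36, y, 36, 28, 12, 15), (36, y, 36, 28, 22, 17), (36, y, 36, 28, 33, 10), (36, y, 36, 28, 40, 19), (38, x, 16, 28, 12, 15), (38, x, 16, 28, 22, 17), (38, x, 16, 28, 33, 10), (38, x, 16, 28, 40, 19), (39, b, 25, 1, 16, 20), (39, b, 25, 1, 34, 28)}
Apply σ_{E = 16}; surviving tuples: {(19, w, 30, 1, 16, 20), (21, b, 12, 1, 16, 20), (39, b, 25, 1, 16, 20)}
π[C, G, E]: project onto (C, G, E) → {(20, 19, 16), (20, 21, 16), (20, 39, 16)}

{(20, 19, 16), (20, 21, 16), (20, 39, 16)}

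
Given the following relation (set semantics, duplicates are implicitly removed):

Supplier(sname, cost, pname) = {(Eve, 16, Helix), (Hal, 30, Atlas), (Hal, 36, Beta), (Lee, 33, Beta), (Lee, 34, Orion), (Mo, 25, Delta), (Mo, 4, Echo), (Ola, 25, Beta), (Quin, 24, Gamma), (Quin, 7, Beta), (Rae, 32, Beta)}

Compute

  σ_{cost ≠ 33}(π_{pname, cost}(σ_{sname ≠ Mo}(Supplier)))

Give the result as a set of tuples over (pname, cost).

Apply σ_{sname ≠ Mo}; surviving tuples: {(Eve, 16, Helix), (Hal, 30, Atlas), (Hal, 36, Beta), (Lee, 33, Beta), (Lee, 34, Orion), (Ola, 25, Beta), (Quin, 24, Gamma), (Quin, 7, Beta), (Rae, 32, Beta)}
π_{pname, cost} gives {(Atlas, 30), (Beta, 25), (Beta, 32), (Beta, 33), (Beta, 36), (Beta, 7), (Gamma, 24), (Helix, 16), (Orion, 34)}.
Apply σ_{cost ≠ 33}; surviving tuples: {(Atlas, 30), (Beta, 25), (Beta, 32), (Beta, 36), (Beta, 7), (Gamma, 24), (Helix, 16), (Orion, 34)}

{(Atlas, 30), (Beta, 25), (Beta, 32), (Beta, 36), (Beta, 7), (Gamma, 24), (Helix, 16), (Orion, 34)}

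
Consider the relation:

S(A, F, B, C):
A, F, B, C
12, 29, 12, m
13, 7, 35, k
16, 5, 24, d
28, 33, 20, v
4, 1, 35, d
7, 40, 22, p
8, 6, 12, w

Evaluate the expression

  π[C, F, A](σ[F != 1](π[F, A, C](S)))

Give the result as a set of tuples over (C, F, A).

Keep only column(s) F, A, C: {(1, 4, d), (29, 12, m), (33, 28, v), (40, 7, p), (5, 16, d), (6, 8, w), (7, 13, k)}
Filtering on F != 1 leaves {(29, 12, m), (33, 28, v), (40, 7, p), (5, 16, d), (6, 8, w), (7, 13, k)}.
Keep only column(s) C, F, A: {(d, 5, 16), (k, 7, 13), (m, 29, 12), (p, 40, 7), (v, 33, 28), (w, 6, 8)}

{(d, 5, 16), (k, 7, 13), (m, 29, 12), (p, 40, 7), (v, 33, 28), (w, 6, 8)}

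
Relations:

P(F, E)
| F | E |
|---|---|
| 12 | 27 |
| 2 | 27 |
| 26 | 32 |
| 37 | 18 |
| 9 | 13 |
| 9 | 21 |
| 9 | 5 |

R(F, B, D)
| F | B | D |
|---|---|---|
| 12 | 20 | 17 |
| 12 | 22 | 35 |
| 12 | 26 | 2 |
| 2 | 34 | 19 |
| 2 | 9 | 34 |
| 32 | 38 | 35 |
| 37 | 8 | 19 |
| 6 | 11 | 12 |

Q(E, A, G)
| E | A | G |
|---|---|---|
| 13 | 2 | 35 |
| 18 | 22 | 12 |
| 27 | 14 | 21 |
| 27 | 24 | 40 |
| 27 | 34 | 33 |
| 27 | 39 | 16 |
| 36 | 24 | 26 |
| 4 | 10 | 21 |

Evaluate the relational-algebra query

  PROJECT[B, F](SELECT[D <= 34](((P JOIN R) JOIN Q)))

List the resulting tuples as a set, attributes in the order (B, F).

P ⋈ R (natural join on F): {(12, 27, 20, 17), (12, 27, 22, 35), (12, 27, 26, 2), (2, 27, 34, 19), (2, 27, 9, 34), (37, 18, 8, 19)}
(P JOIN R) ⋈ Q (natural join on E): {(12, 27, 20, 17, 14, 21), (12, 27, 20, 17, 24, 40), (12, 27, 20, 17, 34, 33), (12, 27, 20, 17, 39, 16), (12, 27, 22, 35, 14, 21), (12, 27, 22, 35, 24, 40), (12, 27, 22, 35, 34, 33), (12, 27, 22, 35, 39, 16), (12, 27, 26, 2, 14, 21), (12, 27, 26, 2, 24, 40), (12, 27, 26, 2, 34, 33), (12, 27, 26, 2, 39, 16), (2, 27, 34, 19, 14, 21), (2, 27, 34, 19, 24, 40), (2, 27, 34, 19, 34, 33), (2, 27, 34, 19, 39, 16), (2, 27, 9, 34, 14, 21), (2, 27, 9, 34, 24, 40), (2, 27, 9, 34, 34, 33), (2, 27, 9, 34, 39, 16), (37, 18, 8, 19, 22, 12)}
Filtering on D <= 34 leaves {(12, 27, 20, 17, 14, 21), (12, 27, 20, 17, 24, 40), (12, 27, 20, 17, 34, 33), (12, 27, 20, 17, 39, 16), (12, 27, 26, 2, 14, 21), (12, 27, 26, 2, 24, 40), (12, 27, 26, 2, 34, 33), (12, 27, 26, 2, 39, 16), (2, 27, 34, 19, 14, 21), (2, 27, 34, 19, 24, 40), (2, 27, 34, 19, 34, 33), (2, 27, 34, 19, 39, 16), (2, 27, 9, 34, 14, 21), (2, 27, 9, 34, 24, 40), (2, 27, 9, 34, 34, 33), (2, 27, 9, 34, 39, 16), (37, 18, 8, 19, 22, 12)}.
Keep only column(s) B, F (12 duplicate(s) eliminated): {(20, 12), (26, 12), (34, 2), (8, 37), (9, 2)}

{(20, 12), (26, 12), (34, 2), (8, 37), (9, 2)}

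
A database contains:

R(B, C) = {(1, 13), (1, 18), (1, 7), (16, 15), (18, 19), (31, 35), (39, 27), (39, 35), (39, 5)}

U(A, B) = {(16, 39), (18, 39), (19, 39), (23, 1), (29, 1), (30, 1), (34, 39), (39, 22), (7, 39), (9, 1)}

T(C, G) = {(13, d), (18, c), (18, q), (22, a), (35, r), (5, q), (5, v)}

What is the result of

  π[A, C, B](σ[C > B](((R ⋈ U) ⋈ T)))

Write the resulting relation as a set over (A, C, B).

{(23, 13, 1), (23, 18, 1), (29, 13, 1), (29, 18, 1), (30, 13, 1), (30, 18, 1), (9, 13, 1), (9, 18, 1)}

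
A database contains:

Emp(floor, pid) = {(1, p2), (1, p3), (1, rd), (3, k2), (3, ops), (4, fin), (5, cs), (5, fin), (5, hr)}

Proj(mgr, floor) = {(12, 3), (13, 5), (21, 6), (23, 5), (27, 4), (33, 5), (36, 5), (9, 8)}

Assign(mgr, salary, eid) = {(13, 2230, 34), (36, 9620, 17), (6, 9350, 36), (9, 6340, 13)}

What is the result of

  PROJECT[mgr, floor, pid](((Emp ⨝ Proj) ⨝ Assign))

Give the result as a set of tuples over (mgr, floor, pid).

{(13, 5, cs), (13, 5, fin), (13, 5, hr), (36, 5, cs), (36, 5, fin), (36, 5, hr)}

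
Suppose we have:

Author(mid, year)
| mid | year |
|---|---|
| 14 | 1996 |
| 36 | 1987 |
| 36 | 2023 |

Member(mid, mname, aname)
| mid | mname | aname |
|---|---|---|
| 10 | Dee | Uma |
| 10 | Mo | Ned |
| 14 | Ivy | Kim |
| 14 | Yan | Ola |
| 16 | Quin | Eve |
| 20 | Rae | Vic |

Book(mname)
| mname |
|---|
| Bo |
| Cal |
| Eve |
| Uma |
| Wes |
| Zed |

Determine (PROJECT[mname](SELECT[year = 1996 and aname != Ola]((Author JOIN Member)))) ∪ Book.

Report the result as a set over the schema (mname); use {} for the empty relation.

Author ⋈ Member (natural join on mid): {(14, 1996, Ivy, Kim), (14, 1996, Yan, Ola)}
Filtering on year = 1996 and aname != Ola leaves {(14, 1996, Ivy, Kim)}.
π[mname]: project onto (mname) → {Ivy}
Taking the union: {Bo, Cal, Eve, Ivy, Uma, Wes, Zed}

{Bo, Cal, Eve, Ivy, Uma, Wes, Zed}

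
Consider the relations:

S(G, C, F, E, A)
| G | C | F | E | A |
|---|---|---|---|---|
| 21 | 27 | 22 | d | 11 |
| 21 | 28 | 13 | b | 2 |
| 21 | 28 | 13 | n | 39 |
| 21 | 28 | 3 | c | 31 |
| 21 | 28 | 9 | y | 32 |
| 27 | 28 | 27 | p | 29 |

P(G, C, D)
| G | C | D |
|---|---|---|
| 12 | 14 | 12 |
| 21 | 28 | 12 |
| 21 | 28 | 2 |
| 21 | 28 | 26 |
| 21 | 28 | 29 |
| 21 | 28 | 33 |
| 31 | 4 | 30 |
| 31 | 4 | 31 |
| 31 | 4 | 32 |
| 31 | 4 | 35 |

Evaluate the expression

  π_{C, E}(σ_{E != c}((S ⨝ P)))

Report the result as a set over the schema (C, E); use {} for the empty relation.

Joining S and P on G, C yields {(21, 28, 13, b, 2, 12), (21, 28, 13, b, 2, 2), (21, 28, 13, b, 2, 26), (21, 28, 13, b, 2, 29), (21, 28, 13, b, 2, 33), (21, 28, 13, n, 39, 12), (21, 28, 13, n, 39, 2), (21, 28, 13, n, 39, 26), (21, 28, 13, n, 39, 29), (21, 28, 13, n, 39, 33), (21, 28, 3, c, 31, 12), (21, 28, 3, c, 31, 2), (21, 28, 3, c, 31, 26), (21, 28, 3, c, 31, 29), (21, 28, 3, c, 31, 33), (21, 28, 9, y, 32, 12), (21, 28, 9, y, 32, 2), (21, 28, 9, y, 32, 26), (21, 28, 9, y, 32, 29), (21, 28, 9, y, 32, 33)}.
Apply σ_{E != c}; surviving tuples: {(21, 28, 13, b, 2, 12), (21, 28, 13, b, 2, 2), (21, 28, 13, b, 2, 26), (21, 28, 13, b, 2, 29), (21, 28, 13, b, 2, 33), (21, 28, 13, n, 39, 12), (21, 28, 13, n, 39, 2), (21, 28, 13, n, 39, 26), (21, 28, 13, n, 39, 29), (21, 28, 13, n, 39, 33), (21, 28, 9, y, 32, 12), (21, 28, 9, y, 32, 2), (21, 28, 9, y, 32, 26), (21, 28, 9, y, 32, 29), (21, 28, 9, y, 32, 33)}
π_{C, E} gives {(28, b), (28, n), (28, y)} (12 duplicate(s) eliminated).

{(28, b), (28, n), (28, y)}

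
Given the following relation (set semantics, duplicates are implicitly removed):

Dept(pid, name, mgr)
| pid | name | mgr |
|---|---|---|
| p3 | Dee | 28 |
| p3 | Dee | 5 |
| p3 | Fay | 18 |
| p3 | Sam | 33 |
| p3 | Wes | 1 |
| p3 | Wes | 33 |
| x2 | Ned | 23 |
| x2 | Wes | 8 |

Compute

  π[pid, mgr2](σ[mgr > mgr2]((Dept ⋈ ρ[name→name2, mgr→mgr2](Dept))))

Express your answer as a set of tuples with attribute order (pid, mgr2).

ρ[name→name2, mgr→mgr2]: schema becomes (pid, name2, mgr2); tuples unchanged.
Joining Dept and ρ[name→name2, mgr→mgr2](Dept) on pid yields {(p3, Dee, 28, Dee, 28), (p3, Dee, 28, Dee, 5), (p3, Dee, 28, Fay, 18), (p3, Dee, 28, Sam, 33), (p3, Dee, 28, Wes, 1), (p3, Dee, 28, Wes, 33), (p3, Dee, 5, Dee, 28), (p3, Dee, 5, Dee, 5), (p3, Dee, 5, Fay, 18), (p3, Dee, 5, Sam, 33), (p3, Dee, 5, Wes, 1), (p3, Dee, 5, Wes, 33), (p3, Fay, 18, Dee, 28), (p3, Fay, 18, Dee, 5), (p3, Fay, 18, Fay, 18), (p3, Fay, 18, Sam, 33), (p3, Fay, 18, Wes, 1), (p3, Fay, 18, Wes, 33), (p3, Sam, 33, Dee, 28), (p3, Sam, 33, Dee, 5), (p3, Sam, 33, Fay, 18), (p3, Sam, 33, Sam, 33), (p3, Sam, 33, Wes, 1), (p3, Sam, 33, Wes, 33), (p3, Wes, 1, Dee, 28), (p3, Wes, 1, Dee, 5), (p3, Wes, 1, Fay, 18), (p3, Wes, 1, Sam, 33), (p3, Wes, 1, Wes, 1), (p3, Wes, 1, Wes, 33), (p3, Wes, 33, Dee, 28), (p3, Wes, 33, Dee, 5), (p3, Wes, 33, Fay, 18), (p3, Wes, 33, Sam, 33), (p3, Wes, 33, Wes, 1), (p3, Wes, 33, Wes, 33), (x2, Ned, 23, Ned, 23), (x2, Ned, 23, Wes, 8), (x2, Wes, 8, Ned, 23), (x2, Wes, 8, Wes, 8)}.
Apply σ_{mgr > mgr2}; surviving tuples: {(p3, Dee, 28, Dee, 5), (p3, Dee, 28, Fay, 18), (p3, Dee, 28, Wes, 1), (p3, Dee, 5, Wes, 1), (p3, Fay, 18, Dee, 5), (p3, Fay, 18, Wes, 1), (p3, Sam, 33, Dee, 28), (p3, Sam, 33, Dee, 5), (p3, Sam, 33, Fay, 18), (p3, Sam, 33, Wes, 1), (p3, Wes, 33, Dee, 28), (p3, Wes, 33, Dee, 5), (p3, Wes, 33, Fay, 18), (p3, Wes, 33, Wes, 1), (x2, Ned, 23, Wes, 8)}
π[pid, mgr2]: project onto (pid, mgr2) (10 duplicate(s) eliminated) → {(p3, 1), (p3, 18), (p3, 28), (p3, 5), (x2, 8)}

{(p3, 1), (p3, 18), (p3, 28), (p3, 5), (x2, 8)}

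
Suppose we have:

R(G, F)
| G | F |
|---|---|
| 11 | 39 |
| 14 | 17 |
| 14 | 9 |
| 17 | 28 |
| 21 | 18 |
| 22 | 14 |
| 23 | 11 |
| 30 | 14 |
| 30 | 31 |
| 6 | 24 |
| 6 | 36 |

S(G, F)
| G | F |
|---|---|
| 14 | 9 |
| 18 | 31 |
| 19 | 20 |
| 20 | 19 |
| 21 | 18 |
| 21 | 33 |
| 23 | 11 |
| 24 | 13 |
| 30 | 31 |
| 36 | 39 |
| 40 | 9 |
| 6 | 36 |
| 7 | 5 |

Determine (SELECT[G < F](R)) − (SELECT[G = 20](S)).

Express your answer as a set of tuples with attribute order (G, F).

Filtering on G < F leaves {(11, 39), (14, 17), (17, 28), (30, 31), (6, 24), (6, 36)}.
Filtering on G = 20 leaves {(20, 19)}.
Set difference of the two operands is {(11, 39), (14, 17), (17, 28), (30, 31), (6, 24), (6, 36)}.

{(11, 39), (14, 17), (17, 28), (30, 31), (6, 24), (6, 36)}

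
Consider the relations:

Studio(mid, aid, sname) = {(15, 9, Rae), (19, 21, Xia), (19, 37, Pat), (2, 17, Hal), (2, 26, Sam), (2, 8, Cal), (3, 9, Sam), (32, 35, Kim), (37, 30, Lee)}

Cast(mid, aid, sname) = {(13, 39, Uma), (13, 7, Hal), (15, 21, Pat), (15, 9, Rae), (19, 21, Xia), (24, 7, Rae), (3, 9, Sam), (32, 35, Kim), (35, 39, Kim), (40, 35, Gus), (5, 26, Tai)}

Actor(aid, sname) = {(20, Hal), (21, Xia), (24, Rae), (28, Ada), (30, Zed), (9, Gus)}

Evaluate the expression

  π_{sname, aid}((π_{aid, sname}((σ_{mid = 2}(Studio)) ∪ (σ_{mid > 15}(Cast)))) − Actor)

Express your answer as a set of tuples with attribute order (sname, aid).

σ[mid = 2]: keep tuples satisfying mid = 2 → {(2, 17, Hal), (2, 26, Sam), (2, 8, Cal)}
σ[mid > 15]: keep tuples satisfying mid > 15 → {(19, 21, Xia), (24, 7, Rae), (32, 35, Kim), (35, 39, Kim), (40, 35, Gus)}
Taking the union: {(19, 21, Xia), (2, 17, Hal), (2, 26, Sam), (2, 8, Cal), (24, 7, Rae), (32, 35, Kim), (35, 39, Kim), (40, 35, Gus)}
π_{aid, sname} gives {(17, Hal), (21, Xia), (26, Sam), (35, Gus), (35, Kim), (39, Kim), (7, Rae), (8, Cal)}.
Taking the difference: {(17, Hal), (26, Sam), (35, Gus), (35, Kim), (39, Kim), (7, Rae), (8, Cal)}
π_{sname, aid} gives {(Cal, 8), (Gus, 35), (Hal, 17), (Kim, 35), (Kim, 39), (Rae, 7), (Sam, 26)}.

{(Cal, 8), (Gus, 35), (Hal, 17), (Kim, 35), (Kim, 39), (Rae, 7), (Sam, 26)}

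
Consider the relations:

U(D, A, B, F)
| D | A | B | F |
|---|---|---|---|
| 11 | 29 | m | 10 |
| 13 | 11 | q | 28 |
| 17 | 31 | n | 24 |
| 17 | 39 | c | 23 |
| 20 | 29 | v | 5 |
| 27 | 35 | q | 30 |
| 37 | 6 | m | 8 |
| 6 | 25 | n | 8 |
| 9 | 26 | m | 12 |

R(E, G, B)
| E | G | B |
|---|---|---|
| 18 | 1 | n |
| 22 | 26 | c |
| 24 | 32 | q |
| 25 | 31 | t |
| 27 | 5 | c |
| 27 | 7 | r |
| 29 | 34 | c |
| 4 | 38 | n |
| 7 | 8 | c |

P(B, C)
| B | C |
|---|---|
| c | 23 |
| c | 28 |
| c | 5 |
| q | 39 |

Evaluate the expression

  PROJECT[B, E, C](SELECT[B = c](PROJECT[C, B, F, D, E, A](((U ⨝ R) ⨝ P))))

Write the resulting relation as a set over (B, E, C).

{(c, 22, 23), (c, 22, 28), (c, 22, 5), (c, 27, 23), (c, 27, 28), (c, 27, 5), (c, 29, 23), (c, 29, 28), (c, 29, 5), (c, 7, 23), (c, 7, 28), (c, 7, 5)}

U ⋈ R (natural join on B): {(13, 11, q, 28, 24, 32), (17, 31, n, 24, 18, 1), (17, 31, n, 24, 4, 38), (17, 39, c, 23, 22, 26), (17, 39, c, 23, 27, 5), (17, 39, c, 23, 29, 34), (17, 39, c, 23, 7, 8), (27, 35, q, 30, 24, 32), (6, 25, n, 8, 18, 1), (6, 25, n, 8, 4, 38)}
(U ⨝ R) ⋈ P (natural join on B): {(13, 11, q, 28, 24, 32, 39), (17, 39, c, 23, 22, 26, 23), (17, 39, c, 23, 22, 26, 28), (17, 39, c, 23, 22, 26, 5), (17, 39, c, 23, 27, 5, 23), (17, 39, c, 23, 27, 5, 28), (17, 39, c, 23, 27, 5, 5), (17, 39, c, 23, 29, 34, 23), (17, 39, c, 23, 29, 34, 28), (17, 39, c, 23, 29, 34, 5), (17, 39, c, 23, 7, 8, 23), (17, 39, c, 23, 7, 8, 28), (17, 39, c, 23, 7, 8, 5), (27, 35, q, 30, 24, 32, 39)}
π[C, B, F, D, E, A]: project onto (C, B, F, D, E, A) → {(23, c, 23, 17, 22, 39), (23, c, 23, 17, 27, 39), (23, c, 23, 17, 29, 39), (23, c, 23, 17, 7, 39), (28, c, 23, 17, 22, 39), (28, c, 23, 17, 27, 39), (28, c, 23, 17, 29, 39), (28, c, 23, 17, 7, 39), (39, q, 28, 13, 24, 11), (39, q, 30, 27, 24, 35), (5, c, 23, 17, 22, 39), (5, c, 23, 17, 27, 39), (5, c, 23, 17, 29, 39), (5, c, 23, 17, 7, 39)}
Filtering on B = c leaves {(23, c, 23, 17, 22, 39), (23, c, 23, 17, 27, 39), (23, c, 23, 17, 29, 39), (23, c, 23, 17, 7, 39), (28, c, 23, 17, 22, 39), (28, c, 23, 17, 27, 39), (28, c, 23, 17, 29, 39), (28, c, 23, 17, 7, 39), (5, c, 23, 17, 22, 39), (5, c, 23, 17, 27, 39), (5, c, 23, 17, 29, 39), (5, c, 23, 17, 7, 39)}.
π[B, E, C]: project onto (B, E, C) → {(c, 22, 23), (c, 22, 28), (c, 22, 5), (c, 27, 23), (c, 27, 28), (c, 27, 5), (c, 29, 23), (c, 29, 28), (c, 29, 5), (c, 7, 23), (c, 7, 28), (c, 7, 5)}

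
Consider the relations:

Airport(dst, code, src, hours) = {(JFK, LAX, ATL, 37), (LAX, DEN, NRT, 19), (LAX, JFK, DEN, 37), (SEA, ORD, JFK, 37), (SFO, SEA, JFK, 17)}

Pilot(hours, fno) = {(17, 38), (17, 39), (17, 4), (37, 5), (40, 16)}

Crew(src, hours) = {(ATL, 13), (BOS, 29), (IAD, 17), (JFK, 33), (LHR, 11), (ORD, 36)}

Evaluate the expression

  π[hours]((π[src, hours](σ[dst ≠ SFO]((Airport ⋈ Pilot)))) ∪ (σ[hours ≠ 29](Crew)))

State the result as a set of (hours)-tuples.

{11, 13, 17, 33, 36, 37}

Joining Airport and Pilot on hours yields {(JFK, LAX, ATL, 37, 5), (LAX, JFK, DEN, 37, 5), (SEA, ORD, JFK, 37, 5), (SFO, SEA, JFK, 17, 38), (SFO, SEA, JFK, 17, 39), (SFO, SEA, JFK, 17, 4)}.
Apply σ_{dst ≠ SFO}; surviving tuples: {(JFK, LAX, ATL, 37, 5), (LAX, JFK, DEN, 37, 5), (SEA, ORD, JFK, 37, 5)}
π_{src, hours} gives {(ATL, 37), (DEN, 37), (JFK, 37)}.
Apply σ_{hours ≠ 29}; surviving tuples: {(ATL, 13), (IAD, 17), (JFK, 33), (LHR, 11), (ORD, 36)}
Union: {(ATL, 37), (DEN, 37), (JFK, 37)} with {(ATL, 13), (IAD, 17), (JFK, 33), (LHR, 11), (ORD, 36)} → {(ATL, 13), (ATL, 37), (DEN, 37), (IAD, 17), (JFK, 33), (JFK, 37), (LHR, 11), (ORD, 36)}
π_{hours} gives {11, 13, 17, 33, 36, 37} (2 duplicate(s) eliminated).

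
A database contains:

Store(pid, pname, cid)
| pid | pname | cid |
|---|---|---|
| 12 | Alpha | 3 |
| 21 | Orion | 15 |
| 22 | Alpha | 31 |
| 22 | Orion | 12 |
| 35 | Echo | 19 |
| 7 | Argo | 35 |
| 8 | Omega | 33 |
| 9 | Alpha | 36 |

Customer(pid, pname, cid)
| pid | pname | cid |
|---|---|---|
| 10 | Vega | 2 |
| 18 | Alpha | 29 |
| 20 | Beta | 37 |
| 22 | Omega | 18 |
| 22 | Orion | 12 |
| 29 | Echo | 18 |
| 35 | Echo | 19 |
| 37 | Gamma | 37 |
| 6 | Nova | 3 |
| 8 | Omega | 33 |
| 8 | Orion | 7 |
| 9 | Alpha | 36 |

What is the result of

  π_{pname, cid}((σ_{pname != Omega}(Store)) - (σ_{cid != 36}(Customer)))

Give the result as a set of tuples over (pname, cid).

Apply σ_{pname != Omega}; surviving tuples: {(12, Alpha, 3), (21, Orion, 15), (22, Alpha, 31), (22, Orion, 12), (35, Echo, 19), (7, Argo, 35), (9, Alpha, 36)}
Apply σ_{cid != 36}; surviving tuples: {(10, Vega, 2), (18, Alpha, 29), (20, Beta, 37), (22, Omega, 18), (22, Orion, 12), (29, Echo, 18), (35, Echo, 19), (37, Gamma, 37), (6, Nova, 3), (8, Omega, 33), (8, Orion, 7)}
Taking the difference: {(12, Alpha, 3), (21, Orion, 15), (22, Alpha, 31), (7, Argo, 35), (9, Alpha, 36)}
Projecting to pname, cid: {(Alpha, 3), (Alpha, 31), (Alpha, 36), (Argo, 35), (Orion, 15)}

{(Alpha, 3), (Alpha, 31), (Alpha, 36), (Argo, 35), (Orion, 15)}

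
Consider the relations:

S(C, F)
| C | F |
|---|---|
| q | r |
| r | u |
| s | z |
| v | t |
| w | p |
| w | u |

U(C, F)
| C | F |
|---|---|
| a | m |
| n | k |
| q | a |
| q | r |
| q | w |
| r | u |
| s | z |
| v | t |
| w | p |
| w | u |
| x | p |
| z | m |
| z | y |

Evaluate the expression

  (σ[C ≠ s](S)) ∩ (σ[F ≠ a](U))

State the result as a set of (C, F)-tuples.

{(q, r), (r, u), (v, t), (w, p), (w, u)}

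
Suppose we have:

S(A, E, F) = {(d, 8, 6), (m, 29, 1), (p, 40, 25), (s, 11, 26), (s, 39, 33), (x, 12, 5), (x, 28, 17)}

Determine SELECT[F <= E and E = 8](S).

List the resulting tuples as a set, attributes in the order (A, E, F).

{(d, 8, 6)}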